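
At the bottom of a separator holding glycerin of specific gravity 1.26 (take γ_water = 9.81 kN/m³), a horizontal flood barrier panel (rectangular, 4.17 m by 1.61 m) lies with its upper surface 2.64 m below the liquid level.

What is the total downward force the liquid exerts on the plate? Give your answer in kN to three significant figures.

F ≈ 219 kN

γ = 1.26 × 9.81 = 12.3606 kN/m³.
The plate is horizontal, so pressure is uniform at p = γ·h = 12.3606 × 2.64 = 32.632 kN/m².
A = 4.17 × 1.61 = 6.7137 m².
F = p·A = 32.632 × 6.7137 = 219.081 kN.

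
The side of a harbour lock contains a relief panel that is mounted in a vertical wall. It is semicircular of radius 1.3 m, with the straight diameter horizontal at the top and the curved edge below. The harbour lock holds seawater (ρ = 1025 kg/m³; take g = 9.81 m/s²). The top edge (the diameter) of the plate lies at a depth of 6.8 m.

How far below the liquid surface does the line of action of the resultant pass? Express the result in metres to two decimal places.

γ = ρg = 1025 × 9.81 / 1000 = 10.05525 kN/m³.
The centroid of a semicircle lies 4r/(3π) = 0.551737 m from the diameter, here below the top edge, so the centroid depth is h_c = 6.8 + 0.551737 = 7.35174 m.
A = πr²/2 = π × 1.3²/2 = 2.65465 m².
Resultant F = γ·h_c·A = 10.05525 × 7.35174 × 2.65465 = 196.241 kN.
I_c = (π/8 − 8/(9π))·r⁴ = 0.109757 × 1.3⁴ = 0.313477 m⁴.
Centre of pressure: y_p = y_c + I_c/(y_c·A) = 7.35174 + 0.313477/(7.35174 × 2.65465) = 7.35174 + 0.0160623 = 7.3678 m along the plane.

h_p = 7.37 m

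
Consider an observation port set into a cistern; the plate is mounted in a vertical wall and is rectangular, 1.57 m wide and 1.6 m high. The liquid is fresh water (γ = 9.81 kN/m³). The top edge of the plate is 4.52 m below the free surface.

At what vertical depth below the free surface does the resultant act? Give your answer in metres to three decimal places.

h_p = 5.360 m

γ = 9.81 kN/m³.
The centroid lies 1.6/2 = 0.8 m below the top edge, so the centroid depth is h_c = 4.52 + 0.8 = 5.32 m.
A = 1.57 × 1.6 = 2.512 m².
Resultant F = γ·h_c·A = 9.81 × 5.32 × 2.512 = 131.099 kN.
I_c = b·h³/12 = 1.57 × 1.6³/12 = 0.535893 m⁴.
Centre of pressure: y_p = y_c + I_c/(y_c·A) = 5.32 + 0.535893/(5.32 × 2.512) = 5.32 + 0.0401002 = 5.3601 m along the plane.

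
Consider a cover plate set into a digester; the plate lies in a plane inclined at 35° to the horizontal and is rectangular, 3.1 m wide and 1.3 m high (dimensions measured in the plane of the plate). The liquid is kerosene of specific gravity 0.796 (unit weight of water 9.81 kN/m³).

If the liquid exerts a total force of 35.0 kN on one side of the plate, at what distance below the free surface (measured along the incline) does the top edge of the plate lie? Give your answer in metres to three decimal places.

γ = 0.796 × 9.81 = 7.80876 kN/m³.
A = 3.1 × 1.3 = 4.03 m².
From F = γ·h_c·A, the centroid depth is h_c = 35.0/(7.80876 × 4.03) = 1.11219 m.
Let θ = 35° be the plate's angle to the horizontal; measure y along the incline from where the plane meets the free surface. Vertical depth h = y·sinθ with sinθ = 0.573576.
Along the incline, y_c = h_c/sinθ = 1.11219/0.573576 = 1.93905 m.
The centroid lies 1.3/2 = 0.65 m below the top edge, so the top edge sits at y_top = 1.93905 − 0.65 = 1.28905 m along the incline.

y_top ≈ 1.289 m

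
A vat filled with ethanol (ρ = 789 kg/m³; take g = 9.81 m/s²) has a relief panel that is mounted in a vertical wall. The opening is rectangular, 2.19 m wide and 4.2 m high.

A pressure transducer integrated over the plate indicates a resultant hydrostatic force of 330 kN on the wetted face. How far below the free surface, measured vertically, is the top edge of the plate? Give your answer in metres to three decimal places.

γ = ρg = 789 × 9.81 / 1000 = 7.74009 kN/m³.
A = 2.19 × 4.2 = 9.198 m².
From F = γ·h_c·A, the centroid depth is h_c = 330/(7.74009 × 9.198) = 4.63526 m.
The centroid lies 4.2/2 = 2.1 m below the top edge, so the top edge sits at h_top = 4.63526 − 2.1 = 2.53526 m below the surface.

d_top ≈ 2.535 m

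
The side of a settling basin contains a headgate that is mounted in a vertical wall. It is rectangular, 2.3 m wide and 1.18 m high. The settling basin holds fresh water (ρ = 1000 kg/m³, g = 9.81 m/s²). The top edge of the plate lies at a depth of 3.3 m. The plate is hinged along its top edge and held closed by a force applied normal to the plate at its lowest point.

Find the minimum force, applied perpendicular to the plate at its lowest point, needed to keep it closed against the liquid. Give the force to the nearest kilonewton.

γ = ρg = 1000 × 9.81 = 9810 N/m³ = 9.81 kN/m³.
The centroid lies 1.18/2 = 0.59 m below the top edge, so the centroid depth is h_c = 3.3 + 0.59 = 3.89 m.
A = 2.3 × 1.18 = 2.714 m².
Resultant F = γ·h_c·A = 9.81 × 3.89 × 2.714 = 103.569 kN.
I_c = b·h³/12 = 2.3 × 1.18³/12 = 0.314914 m⁴.
Centre of pressure: y_p = y_c + I_c/(y_c·A) = 3.89 + 0.314914/(3.89 × 2.714) = 3.89 + 0.0298286 = 3.91983 m along the plane.
The resultant acts 0.59 + 0.0298286 = 0.619829 m (along the plate) below the hinge at the top edge, so the moment about the hinge is M = F × 0.619829 = 103.569 × 0.619829 = 64.1951 kN·m.
A normal force at the bottom, 1.18 m from the hinge, must supply this moment: P = 64.1951/1.18 = 54.4026 kN.

P ≈ 54 kN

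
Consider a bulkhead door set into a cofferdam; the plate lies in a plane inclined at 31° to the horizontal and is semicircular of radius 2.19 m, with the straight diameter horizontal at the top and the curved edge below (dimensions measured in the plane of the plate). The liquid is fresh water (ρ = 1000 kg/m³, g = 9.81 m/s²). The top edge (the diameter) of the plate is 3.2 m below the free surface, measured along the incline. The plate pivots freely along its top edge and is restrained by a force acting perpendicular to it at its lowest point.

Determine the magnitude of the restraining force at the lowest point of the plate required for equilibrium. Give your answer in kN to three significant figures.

γ = ρg = 1000 × 9.81 = 9810 N/m³ = 9.81 kN/m³.
Let θ = 31° be the plate's angle to the horizontal; measure y along the incline from where the plane meets the free surface. Vertical depth h = y·sinθ with sinθ = 0.515038.
The centroid of a semicircle lies 4r/(3π) = 0.929465 m from the diameter, here below the top edge, so y_c = 3.2 + 0.929465 = 4.12946 m and h_c = 4.12946 × 0.515038 = 2.12683 m.
A = πr²/2 = π × 2.19²/2 = 7.5337 m².
Resultant F = γ·h_c·A = 9.81 × 2.12683 × 7.5337 = 157.185 kN.
I_c = (π/8 − 8/(9π))·r⁴ = 0.109757 × 2.19⁴ = 2.52469 m⁴.
Centre of pressure: y_p = y_c + I_c/(y_c·A) = 4.12946 + 2.52469/(4.12946 × 7.5337) = 4.12946 + 0.0811534 = 4.21061 m along the plane.
The resultant acts 0.929465 + 0.0811534 = 1.01062 m (along the plate) below the hinge at the top edge, so the moment about the hinge is M = F × 1.01062 = 157.185 × 1.01062 = 158.854 kN·m.
A normal force at the bottom, 2.19 m from the hinge, must supply this moment: P = 158.854/2.19 = 72.5361 kN.

P ≈ 72.5 kN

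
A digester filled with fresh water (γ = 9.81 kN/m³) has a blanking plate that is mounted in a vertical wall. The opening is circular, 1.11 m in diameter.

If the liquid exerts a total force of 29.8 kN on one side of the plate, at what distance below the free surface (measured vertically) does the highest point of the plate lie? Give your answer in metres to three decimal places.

d_top ≈ 2.584 m

γ = 9.81 kN/m³.
A = π(0.555)² = 0.967689 m².
From F = γ·h_c·A, the centroid depth is h_c = 29.8/(9.81 × 0.967689) = 3.13915 m.
The centroid is at the centre, 0.555 m below the top of the plate, so the highest point sits at h_top = 3.13915 − 0.555 = 2.58415 m below the surface.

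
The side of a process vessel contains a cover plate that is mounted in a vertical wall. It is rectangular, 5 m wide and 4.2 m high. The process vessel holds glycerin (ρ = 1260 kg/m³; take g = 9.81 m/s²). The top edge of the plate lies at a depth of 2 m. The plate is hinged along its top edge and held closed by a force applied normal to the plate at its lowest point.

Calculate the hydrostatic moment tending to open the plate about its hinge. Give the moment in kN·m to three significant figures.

M ≈ 2620 kN·m

γ = ρg = 1260 × 9.81 / 1000 = 12.3606 kN/m³.
The centroid lies 4.2/2 = 2.1 m below the top edge, so the centroid depth is h_c = 2 + 2.1 = 4.1 m.
A = 5 × 4.2 = 21 m².
Resultant F = γ·h_c·A = 12.3606 × 4.1 × 21 = 1064.25 kN.
I_c = b·h³/12 = 5 × 4.2³/12 = 30.87 m⁴.
Centre of pressure: y_p = y_c + I_c/(y_c·A) = 4.1 + 30.87/(4.1 × 21) = 4.1 + 0.358537 = 4.45854 m along the plane.
The resultant acts 2.1 + 0.358537 = 2.45854 m (along the plate) below the hinge at the top edge, so the moment about the hinge is M = F × 2.45854 = 1064.25 × 2.45854 = 2616.5 kN·m.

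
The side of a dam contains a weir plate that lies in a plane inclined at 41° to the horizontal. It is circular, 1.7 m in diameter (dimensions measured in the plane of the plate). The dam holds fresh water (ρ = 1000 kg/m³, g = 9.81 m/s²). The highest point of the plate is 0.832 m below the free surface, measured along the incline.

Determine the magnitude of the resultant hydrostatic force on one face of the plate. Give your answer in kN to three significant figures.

γ = ρg = 1000 × 9.81 = 9810 N/m³ = 9.81 kN/m³.
Let θ = 41° be the plate's angle to the horizontal; measure y along the incline from where the plane meets the free surface. Vertical depth h = y·sinθ with sinθ = 0.656059.
The centroid is at the centre, 0.85 m below the top of the plate, so y_c = 0.832 + 0.85 = 1.682 m and h_c = 1.682 × 0.656059 = 1.10349 m.
A = π(0.85)² = 2.2698 m².
Resultant F = γ·h_c·A = 9.81 × 1.10349 × 2.2698 = 24.5711 kN.

F ≈ 24.6 kN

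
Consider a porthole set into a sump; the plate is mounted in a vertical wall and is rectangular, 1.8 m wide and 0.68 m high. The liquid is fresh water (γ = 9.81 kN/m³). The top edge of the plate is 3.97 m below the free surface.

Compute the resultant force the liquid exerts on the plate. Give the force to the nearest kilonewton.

F ≈ 52 kN

γ = 9.81 kN/m³.
The centroid lies 0.68/2 = 0.34 m below the top edge, so the centroid depth is h_c = 3.97 + 0.34 = 4.31 m.
A = 1.8 × 0.68 = 1.224 m².
Resultant F = γ·h_c·A = 9.81 × 4.31 × 1.224 = 51.7521 kN.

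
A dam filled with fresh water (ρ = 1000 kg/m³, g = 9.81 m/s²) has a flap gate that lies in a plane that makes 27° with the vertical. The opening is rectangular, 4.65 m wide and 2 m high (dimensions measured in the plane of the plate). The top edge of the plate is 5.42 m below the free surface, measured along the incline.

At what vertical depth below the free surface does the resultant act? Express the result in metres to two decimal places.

γ = ρg = 1000 × 9.81 = 9810 N/m³ = 9.81 kN/m³.
The plate makes 27° with the vertical, i.e. θ = 90° − 27° = 63° to the horizontal. Measuring y along the incline from the free-surface line, vertical depth h = y·sinθ with sinθ = 0.891007.
The centroid lies 2/2 = 1 m below the top edge, so y_c = 5.42 + 1 = 6.42 m and h_c = 6.42 × 0.891007 = 5.72026 m.
A = 4.65 × 2 = 9.3 m².
Resultant F = γ·h_c·A = 9.81 × 5.72026 × 9.3 = 521.876 kN.
I_c = b·h³/12 = 4.65 × 2³/12 = 3.1 m⁴.
Centre of pressure: y_p = y_c + I_c/(y_c·A) = 6.42 + 3.1/(6.42 × 9.3) = 6.42 + 0.0519211 = 6.47192 m along the plane.
Vertically, h_p = y_p·sinθ = 6.47192 × 0.891007 = 5.76653 m.

h_p = 5.77 m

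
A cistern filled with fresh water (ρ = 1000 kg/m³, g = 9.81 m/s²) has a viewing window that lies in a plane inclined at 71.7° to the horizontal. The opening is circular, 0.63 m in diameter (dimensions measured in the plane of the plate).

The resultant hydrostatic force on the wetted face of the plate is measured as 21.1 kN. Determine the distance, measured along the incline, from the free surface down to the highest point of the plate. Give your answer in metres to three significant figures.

y_top ≈ 6.95 m

γ = ρg = 1000 × 9.81 = 9810 N/m³ = 9.81 kN/m³.
A = π(0.315)² = 0.311725 m².
From F = γ·h_c·A, the centroid depth is h_c = 21.1/(9.81 × 0.311725) = 6.89988 m.
Let θ = 71.7° be the plate's angle to the horizontal; measure y along the incline from where the plane meets the free surface. Vertical depth h = y·sinθ with sinθ = 0.949425.
Along the incline, y_c = h_c/sinθ = 6.89988/0.949425 = 7.26743 m.
The centroid is at the centre, 0.315 m below the top of the plate, so the highest point sits at y_top = 7.26743 − 0.315 = 6.95243 m along the incline.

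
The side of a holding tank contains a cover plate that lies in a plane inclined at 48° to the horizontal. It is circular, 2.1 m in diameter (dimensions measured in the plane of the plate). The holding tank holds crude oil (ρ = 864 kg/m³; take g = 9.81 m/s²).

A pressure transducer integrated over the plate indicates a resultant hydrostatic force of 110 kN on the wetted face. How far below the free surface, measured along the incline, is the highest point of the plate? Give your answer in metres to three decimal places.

γ = ρg = 864 × 9.81 / 1000 = 8.47584 kN/m³.
A = π(1.05)² = 3.46361 m².
From F = γ·h_c·A, the centroid depth is h_c = 110/(8.47584 × 3.46361) = 3.74698 m.
Let θ = 48° be the plate's angle to the horizontal; measure y along the incline from where the plane meets the free surface. Vertical depth h = y·sinθ with sinθ = 0.743145.
Along the incline, y_c = h_c/sinθ = 3.74698/0.743145 = 5.04206 m.
The centroid is at the centre, 1.05 m below the top of the plate, so the highest point sits at y_top = 5.04206 − 1.05 = 3.99206 m along the incline.

y_top ≈ 3.992 m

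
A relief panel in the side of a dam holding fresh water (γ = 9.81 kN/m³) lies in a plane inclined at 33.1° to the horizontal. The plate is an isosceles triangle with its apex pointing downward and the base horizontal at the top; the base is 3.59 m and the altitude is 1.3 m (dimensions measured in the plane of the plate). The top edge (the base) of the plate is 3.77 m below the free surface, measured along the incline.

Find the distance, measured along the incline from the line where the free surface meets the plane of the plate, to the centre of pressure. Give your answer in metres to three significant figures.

y_p = 4.23 m

γ = 9.81 kN/m³.
Let θ = 33.1° be the plate's angle to the horizontal; measure y along the incline from where the plane meets the free surface. Vertical depth h = y·sinθ with sinθ = 0.546102.
With the apex down, the centroid sits h/3 = 1.3/3 = 0.433333 m below the base (the top edge), so y_c = 3.77 + 0.433333 = 4.20333 m and h_c = 4.20333 × 0.546102 = 2.29545 m.
A = ½ × 3.59 × 1.3 = 2.3335 m².
Resultant F = γ·h_c·A = 9.81 × 2.29545 × 2.3335 = 52.5466 kN.
I_c = b·h³/36 = 3.59 × 1.3³/36 = 0.21909 m⁴.
Centre of pressure: y_p = y_c + I_c/(y_c·A) = 4.20333 + 0.21909/(4.20333 × 2.3335) = 4.20333 + 0.0223368 = 4.22567 m along the plane.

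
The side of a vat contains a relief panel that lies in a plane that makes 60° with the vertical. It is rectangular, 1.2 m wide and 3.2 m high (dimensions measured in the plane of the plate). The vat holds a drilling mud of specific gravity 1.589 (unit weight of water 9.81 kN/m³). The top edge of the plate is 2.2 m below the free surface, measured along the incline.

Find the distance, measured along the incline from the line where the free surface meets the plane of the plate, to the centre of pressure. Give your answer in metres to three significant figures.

γ = 1.589 × 9.81 = 15.58809 kN/m³.
The plate makes 60° with the vertical, i.e. θ = 90° − 60° = 30° to the horizontal. Measuring y along the incline from the free-surface line, vertical depth h = y·sinθ with sinθ = 0.500000.
The centroid lies 3.2/2 = 1.6 m below the top edge, so y_c = 2.2 + 1.6 = 3.8 m and h_c = 3.8 × 0.500000 = 1.9 m.
A = 1.2 × 3.2 = 3.84 m².
Resultant F = γ·h_c·A = 15.58809 × 1.9 × 3.84 = 113.731 kN.
I_c = b·h³/12 = 1.2 × 3.2³/12 = 3.2768 m⁴.
Centre of pressure: y_p = y_c + I_c/(y_c·A) = 3.8 + 3.2768/(3.8 × 3.84) = 3.8 + 0.224561 = 4.02456 m along the plane.

y_p = 4.02 m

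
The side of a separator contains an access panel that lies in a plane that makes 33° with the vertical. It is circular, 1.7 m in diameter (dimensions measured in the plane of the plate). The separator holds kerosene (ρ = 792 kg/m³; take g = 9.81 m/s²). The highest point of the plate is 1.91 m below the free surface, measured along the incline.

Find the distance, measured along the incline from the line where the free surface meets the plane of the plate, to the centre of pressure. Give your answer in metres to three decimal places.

γ = ρg = 792 × 9.81 / 1000 = 7.76952 kN/m³.
The plate makes 33° with the vertical, i.e. θ = 90° − 33° = 57° to the horizontal. Measuring y along the incline from the free-surface line, vertical depth h = y·sinθ with sinθ = 0.838671.
The centroid is at the centre, 0.85 m below the top of the plate, so y_c = 1.91 + 0.85 = 2.76 m and h_c = 2.76 × 0.838671 = 2.31473 m.
A = π(0.85)² = 2.2698 m².
Resultant F = γ·h_c·A = 7.76952 × 2.31473 × 2.2698 = 40.8209 kN.
I_c = πr⁴/4 = π × 0.85⁴/4 = 0.409983 m⁴.
Centre of pressure: y_p = y_c + I_c/(y_c·A) = 2.76 + 0.409983/(2.76 × 2.2698) = 2.76 + 0.0654439 = 2.82544 m along the plane.

y_p = 2.825 m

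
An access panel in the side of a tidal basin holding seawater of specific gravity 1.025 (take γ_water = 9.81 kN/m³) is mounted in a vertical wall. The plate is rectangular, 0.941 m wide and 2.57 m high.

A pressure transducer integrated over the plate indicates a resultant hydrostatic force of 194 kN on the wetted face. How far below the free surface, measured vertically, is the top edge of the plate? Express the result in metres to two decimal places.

d_top ≈ 6.69 m

γ = 1.025 × 9.81 = 10.05525 kN/m³.
A = 0.941 × 2.57 = 2.41837 m².
From F = γ·h_c·A, the centroid depth is h_c = 194/(10.05525 × 2.41837) = 7.97785 m.
The centroid lies 2.57/2 = 1.285 m below the top edge, so the top edge sits at h_top = 7.97785 − 1.285 = 6.69285 m below the surface.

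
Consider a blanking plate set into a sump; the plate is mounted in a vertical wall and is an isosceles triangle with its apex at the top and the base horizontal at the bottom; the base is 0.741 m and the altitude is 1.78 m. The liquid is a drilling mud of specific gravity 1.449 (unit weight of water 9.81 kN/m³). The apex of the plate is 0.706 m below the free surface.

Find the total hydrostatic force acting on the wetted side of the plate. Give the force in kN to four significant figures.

γ = 1.449 × 9.81 = 14.21469 kN/m³.
With the apex up, the centroid sits 2h/3 = 2 × 1.78/3 = 1.18667 m below the apex, so the centroid depth is h_c = 0.706 + 1.18667 = 1.89267 m.
A = ½ × 0.741 × 1.78 = 0.65949 m².
Resultant F = γ·h_c·A = 14.21469 × 1.89267 × 0.65949 = 17.7427 kN.

F ≈ 17.74 kN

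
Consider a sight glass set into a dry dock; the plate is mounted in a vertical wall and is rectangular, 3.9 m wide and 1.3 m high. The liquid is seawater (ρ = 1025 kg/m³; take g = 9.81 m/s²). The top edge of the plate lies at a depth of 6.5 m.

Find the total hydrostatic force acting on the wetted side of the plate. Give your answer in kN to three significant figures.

γ = ρg = 1025 × 9.81 / 1000 = 10.05525 kN/m³.
The centroid lies 1.3/2 = 0.65 m below the top edge, so the centroid depth is h_c = 6.5 + 0.65 = 7.15 m.
A = 3.9 × 1.3 = 5.07 m².
Resultant F = γ·h_c·A = 10.05525 × 7.15 × 5.07 = 364.508 kN.

F ≈ 365 kN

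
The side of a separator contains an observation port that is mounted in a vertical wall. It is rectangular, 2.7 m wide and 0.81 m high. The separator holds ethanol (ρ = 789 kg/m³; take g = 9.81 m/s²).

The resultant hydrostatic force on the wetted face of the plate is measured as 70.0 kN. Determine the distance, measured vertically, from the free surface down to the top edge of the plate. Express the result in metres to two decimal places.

d_top ≈ 3.73 m

γ = ρg = 789 × 9.81 / 1000 = 7.74009 kN/m³.
A = 2.7 × 0.81 = 2.187 m².
From F = γ·h_c·A, the centroid depth is h_c = 70.0/(7.74009 × 2.187) = 4.13526 m.
The centroid lies 0.81/2 = 0.405 m below the top edge, so the top edge sits at h_top = 4.13526 − 0.405 = 3.73026 m below the surface.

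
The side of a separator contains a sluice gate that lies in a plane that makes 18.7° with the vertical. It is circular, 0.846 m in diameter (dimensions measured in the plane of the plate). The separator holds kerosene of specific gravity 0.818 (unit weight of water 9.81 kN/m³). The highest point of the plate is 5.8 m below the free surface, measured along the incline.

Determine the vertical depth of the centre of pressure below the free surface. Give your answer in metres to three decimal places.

h_p = 5.901 m

γ = 0.818 × 9.81 = 8.02458 kN/m³.
The plate makes 18.7° with the vertical, i.e. θ = 90° − 18.7° = 71.3° to the horizontal. Measuring y along the incline from the free-surface line, vertical depth h = y·sinθ with sinθ = 0.947210.
The centroid is at the centre, 0.423 m below the top of the plate, so y_c = 5.8 + 0.423 = 6.223 m and h_c = 6.223 × 0.947210 = 5.89449 m.
A = π(0.423)² = 0.562122 m².
Resultant F = γ·h_c·A = 8.02458 × 5.89449 × 0.562122 = 26.5888 kN.
I_c = πr⁴/4 = π × 0.423⁴/4 = 0.025145 m⁴.
Centre of pressure: y_p = y_c + I_c/(y_c·A) = 6.223 + 0.025145/(6.223 × 0.562122) = 6.223 + 0.00718822 = 6.23019 m along the plane.
Vertically, h_p = y_p·sinθ = 6.23019 × 0.947210 = 5.9013 m.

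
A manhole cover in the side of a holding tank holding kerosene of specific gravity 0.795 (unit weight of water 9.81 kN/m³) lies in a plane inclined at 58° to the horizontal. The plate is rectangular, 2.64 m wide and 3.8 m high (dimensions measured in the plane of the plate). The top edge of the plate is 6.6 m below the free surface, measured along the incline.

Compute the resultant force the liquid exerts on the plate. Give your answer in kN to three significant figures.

F ≈ 564 kN

γ = 0.795 × 9.81 = 7.79895 kN/m³.
Let θ = 58° be the plate's angle to the horizontal; measure y along the incline from where the plane meets the free surface. Vertical depth h = y·sinθ with sinθ = 0.848048.
The centroid lies 3.8/2 = 1.9 m below the top edge, so y_c = 6.6 + 1.9 = 8.5 m and h_c = 8.5 × 0.848048 = 7.20841 m.
A = 2.64 × 3.8 = 10.032 m².
Resultant F = γ·h_c·A = 7.79895 × 7.20841 × 10.032 = 563.979 kN.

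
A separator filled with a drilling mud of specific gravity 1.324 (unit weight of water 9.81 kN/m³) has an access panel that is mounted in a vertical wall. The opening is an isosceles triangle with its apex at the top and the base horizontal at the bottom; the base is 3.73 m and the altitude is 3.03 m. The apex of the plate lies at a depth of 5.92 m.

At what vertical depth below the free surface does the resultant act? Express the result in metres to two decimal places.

h_p = 8.00 m

γ = 1.324 × 9.81 = 12.98844 kN/m³.
With the apex up, the centroid sits 2h/3 = 2 × 3.03/3 = 2.02 m below the apex, so the centroid depth is h_c = 5.92 + 2.02 = 7.94 m.
A = ½ × 3.73 × 3.03 = 5.65095 m².
Resultant F = γ·h_c·A = 12.98844 × 7.94 × 5.65095 = 582.772 kN.
I_c = b·h³/36 = 3.73 × 3.03³/36 = 2.88227 m⁴.
Centre of pressure: y_p = y_c + I_c/(y_c·A) = 7.94 + 2.88227/(7.94 × 5.65095) = 7.94 + 0.0642381 = 8.00424 m along the plane.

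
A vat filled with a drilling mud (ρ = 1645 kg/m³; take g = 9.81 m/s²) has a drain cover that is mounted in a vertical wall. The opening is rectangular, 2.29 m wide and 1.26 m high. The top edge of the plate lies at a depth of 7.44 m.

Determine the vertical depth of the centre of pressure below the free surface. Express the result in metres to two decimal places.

γ = ρg = 1645 × 9.81 / 1000 = 16.13745 kN/m³.
The centroid lies 1.26/2 = 0.63 m below the top edge, so the centroid depth is h_c = 7.44 + 0.63 = 8.07 m.
A = 2.29 × 1.26 = 2.8854 m².
Resultant F = γ·h_c·A = 16.13745 × 8.07 × 2.8854 = 375.763 kN.
I_c = b·h³/12 = 2.29 × 1.26³/12 = 0.381738 m⁴.
Centre of pressure: y_p = y_c + I_c/(y_c·A) = 8.07 + 0.381738/(8.07 × 2.8854) = 8.07 + 0.016394 = 8.08639 m along the plane.

h_p = 8.09 m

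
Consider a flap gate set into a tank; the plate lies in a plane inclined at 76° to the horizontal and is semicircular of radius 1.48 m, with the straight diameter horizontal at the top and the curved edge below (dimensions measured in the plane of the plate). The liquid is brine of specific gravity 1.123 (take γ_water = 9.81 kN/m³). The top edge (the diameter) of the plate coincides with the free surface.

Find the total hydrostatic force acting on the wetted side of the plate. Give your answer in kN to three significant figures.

γ = 1.123 × 9.81 = 11.01663 kN/m³.
Let θ = 76° be the plate's angle to the horizontal; measure y along the incline from where the plane meets the free surface. Vertical depth h = y·sinθ with sinθ = 0.970296.
The centroid of a semicircle lies 4r/(3π) = 0.628132 m from the diameter, here below the top edge, so y_c = 0.628132 m and h_c = 0.628132 × 0.970296 = 0.609474 m.
A = πr²/2 = π × 1.48²/2 = 3.44067 m².
Resultant F = γ·h_c·A = 11.01663 × 0.609474 × 3.44067 = 23.1019 kN.

F ≈ 23.1 kN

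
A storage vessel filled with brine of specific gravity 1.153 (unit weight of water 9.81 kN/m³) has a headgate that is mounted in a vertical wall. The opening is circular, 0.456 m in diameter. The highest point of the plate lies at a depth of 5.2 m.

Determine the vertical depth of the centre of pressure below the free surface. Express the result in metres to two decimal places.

h_p = 5.43 m

γ = 1.153 × 9.81 = 11.31093 kN/m³.
The centroid is at the centre, 0.228 m below the top of the plate, so the centroid depth is h_c = 5.2 + 0.228 = 5.428 m.
A = π(0.228)² = 0.163313 m².
Resultant F = γ·h_c·A = 11.31093 × 5.428 × 0.163313 = 10.0267 kN.
I_c = πr⁴/4 = π × 0.228⁴/4 = 0.00212241 m⁴.
Centre of pressure: y_p = y_c + I_c/(y_c·A) = 5.428 + 0.00212241/(5.428 × 0.163313) = 5.428 + 0.00239425 = 5.43039 m along the plane.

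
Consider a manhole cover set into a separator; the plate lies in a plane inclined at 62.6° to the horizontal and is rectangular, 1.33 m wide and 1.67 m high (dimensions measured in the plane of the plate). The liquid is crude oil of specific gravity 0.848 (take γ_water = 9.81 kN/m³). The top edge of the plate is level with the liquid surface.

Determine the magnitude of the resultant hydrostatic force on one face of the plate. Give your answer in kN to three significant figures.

F ≈ 13.7 kN

γ = 0.848 × 9.81 = 8.31888 kN/m³.
Let θ = 62.6° be the plate's angle to the horizontal; measure y along the incline from where the plane meets the free surface. Vertical depth h = y·sinθ with sinθ = 0.887815.
The centroid lies 1.67/2 = 0.835 m below the top edge, so y_c = 0.835 m and h_c = 0.835 × 0.887815 = 0.741326 m.
A = 1.33 × 1.67 = 2.2211 m².
Resultant F = γ·h_c·A = 8.31888 × 0.741326 × 2.2211 = 13.6975 kN.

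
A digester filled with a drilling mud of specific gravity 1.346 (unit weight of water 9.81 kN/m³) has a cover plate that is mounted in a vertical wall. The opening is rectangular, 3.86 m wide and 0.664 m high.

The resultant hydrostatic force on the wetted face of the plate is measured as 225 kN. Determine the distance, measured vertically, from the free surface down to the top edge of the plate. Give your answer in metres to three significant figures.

γ = 1.346 × 9.81 = 13.20426 kN/m³.
A = 3.86 × 0.664 = 2.56304 m².
From F = γ·h_c·A, the centroid depth is h_c = 225/(13.20426 × 2.56304) = 6.64834 m.
The centroid lies 0.664/2 = 0.332 m below the top edge, so the top edge sits at h_top = 6.64834 − 0.332 = 6.31634 m below the surface.

d_top ≈ 6.32 m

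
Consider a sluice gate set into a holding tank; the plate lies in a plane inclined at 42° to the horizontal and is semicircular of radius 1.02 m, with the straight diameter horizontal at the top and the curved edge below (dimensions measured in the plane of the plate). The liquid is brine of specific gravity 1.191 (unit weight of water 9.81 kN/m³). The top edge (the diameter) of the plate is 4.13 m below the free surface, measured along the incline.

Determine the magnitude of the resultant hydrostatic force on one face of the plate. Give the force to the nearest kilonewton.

γ = 1.191 × 9.81 = 11.68371 kN/m³.
Let θ = 42° be the plate's angle to the horizontal; measure y along the incline from where the plane meets the free surface. Vertical depth h = y·sinθ with sinθ = 0.669131.
The centroid of a semicircle lies 4r/(3π) = 0.432901 m from the diameter, here below the top edge, so y_c = 4.13 + 0.432901 = 4.5629 m and h_c = 4.5629 × 0.669131 = 3.05318 m.
A = πr²/2 = π × 1.02²/2 = 1.63426 m².
Resultant F = γ·h_c·A = 11.68371 × 3.05318 × 1.63426 = 58.2981 kN.

F ≈ 58 kN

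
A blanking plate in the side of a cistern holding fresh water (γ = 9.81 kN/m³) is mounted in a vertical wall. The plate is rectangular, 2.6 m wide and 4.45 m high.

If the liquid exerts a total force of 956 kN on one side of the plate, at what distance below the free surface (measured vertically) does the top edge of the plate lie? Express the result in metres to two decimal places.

d_top ≈ 6.20 m

γ = 9.81 kN/m³.
A = 2.6 × 4.45 = 11.57 m².
From F = γ·h_c·A, the centroid depth is h_c = 956/(9.81 × 11.57) = 8.42278 m.
The centroid lies 4.45/2 = 2.225 m below the top edge, so the top edge sits at h_top = 8.42278 − 2.225 = 6.19778 m below the surface.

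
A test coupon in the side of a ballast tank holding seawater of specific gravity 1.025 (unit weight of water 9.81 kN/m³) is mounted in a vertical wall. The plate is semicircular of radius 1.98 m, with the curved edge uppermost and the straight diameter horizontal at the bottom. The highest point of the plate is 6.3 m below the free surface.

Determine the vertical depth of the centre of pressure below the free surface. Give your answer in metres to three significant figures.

h_p = 7.48 m

γ = 1.025 × 9.81 = 10.05525 kN/m³.
The centroid lies 4r/(3π) = 0.840338 m above the diameter, so r − 4r/(3π) = 1.98 − 0.840338 = 1.13966 m below the topmost point, so the centroid depth is h_c = 6.3 + 1.13966 = 7.43966 m.
A = πr²/2 = π × 1.98²/2 = 6.15815 m².
Resultant F = γ·h_c·A = 10.05525 × 7.43966 × 6.15815 = 460.677 kN.
I_c = (π/8 − 8/(9π))·r⁴ = 0.109757 × 1.98⁴ = 1.68691 m⁴.
Centre of pressure: y_p = y_c + I_c/(y_c·A) = 7.43966 + 1.68691/(7.43966 × 6.15815) = 7.43966 + 0.0368204 = 7.47648 m along the plane.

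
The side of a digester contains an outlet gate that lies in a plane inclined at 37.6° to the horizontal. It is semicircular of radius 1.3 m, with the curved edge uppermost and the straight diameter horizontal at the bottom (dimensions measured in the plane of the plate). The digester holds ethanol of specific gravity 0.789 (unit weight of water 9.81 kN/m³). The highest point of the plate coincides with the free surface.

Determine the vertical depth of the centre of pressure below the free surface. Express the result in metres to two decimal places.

γ = 0.789 × 9.81 = 7.74009 kN/m³.
Let θ = 37.6° be the plate's angle to the horizontal; measure y along the incline from where the plane meets the free surface. Vertical depth h = y·sinθ with sinθ = 0.610145.
The centroid lies 4r/(3π) = 0.551737 m above the diameter, so r − 4r/(3π) = 1.3 − 0.551737 = 0.748263 m below the topmost point, so y_c = 0.748263 m and h_c = 0.748263 × 0.610145 = 0.456549 m.
A = πr²/2 = π × 1.3²/2 = 2.65465 m².
Resultant F = γ·h_c·A = 7.74009 × 0.456549 × 2.65465 = 9.38082 kN.
I_c = (π/8 − 8/(9π))·r⁴ = 0.109757 × 1.3⁴ = 0.313477 m⁴.
Centre of pressure: y_p = y_c + I_c/(y_c·A) = 0.748263 + 0.313477/(0.748263 × 2.65465) = 0.748263 + 0.157813 = 0.906076 m along the plane.
Vertically, h_p = y_p·sinθ = 0.906076 × 0.610145 = 0.552838 m.

h_p = 0.55 m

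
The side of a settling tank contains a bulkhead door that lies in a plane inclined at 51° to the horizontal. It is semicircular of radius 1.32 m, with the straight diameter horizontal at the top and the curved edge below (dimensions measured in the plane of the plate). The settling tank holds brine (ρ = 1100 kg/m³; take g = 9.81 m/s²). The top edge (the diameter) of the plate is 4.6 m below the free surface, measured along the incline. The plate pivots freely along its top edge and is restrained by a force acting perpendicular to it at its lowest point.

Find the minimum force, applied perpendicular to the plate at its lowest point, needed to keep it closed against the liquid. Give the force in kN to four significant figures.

P ≈ 52.38 kN

γ = ρg = 1100 × 9.81 / 1000 = 10.791 kN/m³.
Let θ = 51° be the plate's angle to the horizontal; measure y along the incline from where the plane meets the free surface. Vertical depth h = y·sinθ with sinθ = 0.777146.
The centroid of a semicircle lies 4r/(3π) = 0.560225 m from the diameter, here below the top edge, so y_c = 4.6 + 0.560225 = 5.16022 m and h_c = 5.16022 × 0.777146 = 4.01024 m.
A = πr²/2 = π × 1.32²/2 = 2.73696 m².
Resultant F = γ·h_c·A = 10.791 × 4.01024 × 2.73696 = 118.441 kN.
I_c = (π/8 − 8/(9π))·r⁴ = 0.109757 × 1.32⁴ = 0.333218 m⁴.
Centre of pressure: y_p = y_c + I_c/(y_c·A) = 5.16022 + 0.333218/(5.16022 × 2.73696) = 5.16022 + 0.0235935 = 5.18381 m along the plane.
The resultant acts 0.560225 + 0.0235935 = 0.583819 m (along the plate) below the hinge at the top edge, so the moment about the hinge is M = F × 0.583819 = 118.441 × 0.583819 = 69.1481 kN·m.
A normal force at the bottom, 1.32 m from the hinge, must supply this moment: P = 69.1481/1.32 = 52.3849 kN.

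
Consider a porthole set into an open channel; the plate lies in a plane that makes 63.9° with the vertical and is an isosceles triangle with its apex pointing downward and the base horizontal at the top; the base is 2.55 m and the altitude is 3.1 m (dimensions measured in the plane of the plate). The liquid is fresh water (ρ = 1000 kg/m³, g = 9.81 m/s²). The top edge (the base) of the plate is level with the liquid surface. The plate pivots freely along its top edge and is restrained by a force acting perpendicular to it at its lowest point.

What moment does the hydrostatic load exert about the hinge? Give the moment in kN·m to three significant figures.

M ≈ 27.3 kN·m

γ = ρg = 1000 × 9.81 = 9810 N/m³ = 9.81 kN/m³.
The plate makes 63.9° with the vertical, i.e. θ = 90° − 63.9° = 26.1° to the horizontal. Measuring y along the incline from the free-surface line, vertical depth h = y·sinθ with sinθ = 0.439939.
With the apex down, the centroid sits h/3 = 3.1/3 = 1.03333 m below the base (the top edge), so y_c = 1.03333 m and h_c = 1.03333 × 0.439939 = 0.454602 m.
A = ½ × 2.55 × 3.1 = 3.9525 m².
Resultant F = γ·h_c·A = 9.81 × 0.454602 × 3.9525 = 17.6267 kN.
I_c = b·h³/36 = 2.55 × 3.1³/36 = 2.1102 m⁴.
Centre of pressure: y_p = y_c + I_c/(y_c·A) = 1.03333 + 2.1102/(1.03333 × 3.9525) = 1.03333 + 0.516669 = 1.55 m along the plane.
The resultant acts 1.03333 + 0.516669 = 1.55 m (along the plate) below the hinge at the top edge, so the moment about the hinge is M = F × 1.55 = 17.6267 × 1.55 = 27.3214 kN·m.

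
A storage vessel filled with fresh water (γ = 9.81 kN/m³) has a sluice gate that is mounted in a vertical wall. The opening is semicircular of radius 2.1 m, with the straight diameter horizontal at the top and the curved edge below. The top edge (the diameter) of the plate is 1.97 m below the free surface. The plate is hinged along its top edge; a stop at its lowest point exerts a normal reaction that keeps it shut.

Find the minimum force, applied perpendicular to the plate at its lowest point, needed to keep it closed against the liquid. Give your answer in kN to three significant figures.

P ≈ 92.5 kN

γ = 9.81 kN/m³.
The centroid of a semicircle lies 4r/(3π) = 0.891268 m from the diameter, here below the top edge, so the centroid depth is h_c = 1.97 + 0.891268 = 2.86127 m.
A = πr²/2 = π × 2.1²/2 = 6.92721 m².
Resultant F = γ·h_c·A = 9.81 × 2.86127 × 6.92721 = 194.44 kN.
I_c = (π/8 − 8/(9π))·r⁴ = 0.109757 × 2.1⁴ = 2.13457 m⁴.
Centre of pressure: y_p = y_c + I_c/(y_c·A) = 2.86127 + 2.13457/(2.86127 × 6.92721) = 2.86127 + 0.107694 = 2.96896 m along the plane.
The resultant acts 0.891268 + 0.107694 = 0.998962 m (along the plate) below the hinge at the top edge, so the moment about the hinge is M = F × 0.998962 = 194.44 × 0.998962 = 194.238 kN·m.
A normal force at the bottom, 2.1 m from the hinge, must supply this moment: P = 194.238/2.1 = 92.4943 kN.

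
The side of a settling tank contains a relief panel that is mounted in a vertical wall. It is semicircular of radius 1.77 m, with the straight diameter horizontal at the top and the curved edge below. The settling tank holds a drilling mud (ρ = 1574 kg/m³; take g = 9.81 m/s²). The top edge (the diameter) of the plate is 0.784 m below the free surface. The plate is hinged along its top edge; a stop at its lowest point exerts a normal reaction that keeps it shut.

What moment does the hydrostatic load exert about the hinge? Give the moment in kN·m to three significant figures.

M ≈ 104 kN·m

γ = ρg = 1574 × 9.81 / 1000 = 15.44094 kN/m³.
The centroid of a semicircle lies 4r/(3π) = 0.751211 m from the diameter, here below the top edge, so the centroid depth is h_c = 0.784 + 0.751211 = 1.53521 m.
A = πr²/2 = π × 1.77²/2 = 4.92115 m².
Resultant F = γ·h_c·A = 15.44094 × 1.53521 × 4.92115 = 116.656 kN.
I_c = (π/8 − 8/(9π))·r⁴ = 0.109757 × 1.77⁴ = 1.07727 m⁴.
Centre of pressure: y_p = y_c + I_c/(y_c·A) = 1.53521 + 1.07727/(1.53521 × 4.92115) = 1.53521 + 0.14259 = 1.6778 m along the plane.
The resultant acts 0.751211 + 0.14259 = 0.893801 m (along the plate) below the hinge at the top edge, so the moment about the hinge is M = F × 0.893801 = 116.656 × 0.893801 = 104.267 kN·m.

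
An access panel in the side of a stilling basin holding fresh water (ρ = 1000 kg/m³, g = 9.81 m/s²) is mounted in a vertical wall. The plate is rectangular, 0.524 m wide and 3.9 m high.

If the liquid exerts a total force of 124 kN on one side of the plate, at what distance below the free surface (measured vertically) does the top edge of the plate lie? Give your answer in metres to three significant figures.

γ = ρg = 1000 × 9.81 = 9810 N/m³ = 9.81 kN/m³.
A = 0.524 × 3.9 = 2.0436 m².
From F = γ·h_c·A, the centroid depth is h_c = 124/(9.81 × 2.0436) = 6.18524 m.
The centroid lies 3.9/2 = 1.95 m below the top edge, so the top edge sits at h_top = 6.18524 − 1.95 = 4.23524 m below the surface.

d_top ≈ 4.24 m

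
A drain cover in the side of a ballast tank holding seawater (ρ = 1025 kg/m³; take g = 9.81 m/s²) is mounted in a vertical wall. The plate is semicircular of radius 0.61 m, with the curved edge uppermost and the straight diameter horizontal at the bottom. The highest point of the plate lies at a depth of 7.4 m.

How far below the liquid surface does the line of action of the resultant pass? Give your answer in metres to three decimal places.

γ = ρg = 1025 × 9.81 / 1000 = 10.05525 kN/m³.
The centroid lies 4r/(3π) = 0.258892 m above the diameter, so r − 4r/(3π) = 0.61 − 0.258892 = 0.351108 m below the topmost point, so the centroid depth is h_c = 7.4 + 0.351108 = 7.75111 m.
A = πr²/2 = π × 0.61²/2 = 0.584493 m².
Resultant F = γ·h_c·A = 10.05525 × 7.75111 × 0.584493 = 45.555 kN.
I_c = (π/8 − 8/(9π))·r⁴ = 0.109757 × 0.61⁴ = 0.0151968 m⁴.
Centre of pressure: y_p = y_c + I_c/(y_c·A) = 7.75111 + 0.0151968/(7.75111 × 0.584493) = 7.75111 + 0.00335435 = 7.75446 m along the plane.

h_p = 7.754 m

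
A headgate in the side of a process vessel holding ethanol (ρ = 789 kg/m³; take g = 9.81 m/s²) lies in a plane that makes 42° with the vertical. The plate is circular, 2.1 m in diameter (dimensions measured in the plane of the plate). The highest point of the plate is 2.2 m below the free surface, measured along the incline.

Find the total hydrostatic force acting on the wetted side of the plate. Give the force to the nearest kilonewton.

F ≈ 65 kN

γ = ρg = 789 × 9.81 / 1000 = 7.74009 kN/m³.
The plate makes 42° with the vertical, i.e. θ = 90° − 42° = 48° to the horizontal. Measuring y along the incline from the free-surface line, vertical depth h = y·sinθ with sinθ = 0.743145.
The centroid is at the centre, 1.05 m below the top of the plate, so y_c = 2.2 + 1.05 = 3.25 m and h_c = 3.25 × 0.743145 = 2.41522 m.
A = π(1.05)² = 3.46361 m².
Resultant F = γ·h_c·A = 7.74009 × 2.41522 × 3.46361 = 64.7488 kN.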